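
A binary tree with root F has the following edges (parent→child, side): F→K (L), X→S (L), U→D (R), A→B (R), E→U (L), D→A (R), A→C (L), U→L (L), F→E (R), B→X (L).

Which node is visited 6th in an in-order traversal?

In-order visits the left subtree, then the node, then the right subtree.
At F: go left to K.
  K is a leaf — visit K.
Visit F.
At F: go right to E.
  At E: go left to U.
    At U: go left to L.
      L is a leaf — visit L.
    Visit U.
    At U: go right to D.
      At D: no left child.
      Visit D.
      At D: go right to A.
        At A: go left to C.
          C is a leaf — visit C.
        Visit A.
        At A: go right to B.
          At B: go left to X.
            At X: go left to S.
              S is a leaf — visit S.
            Visit X.
            At X: no right child.
          Visit B.
          At B: no right child.
  Visit E.
  At E: no right child.
Full in-order sequence: K, F, L, U, D, C, A, S, X, B, E.

C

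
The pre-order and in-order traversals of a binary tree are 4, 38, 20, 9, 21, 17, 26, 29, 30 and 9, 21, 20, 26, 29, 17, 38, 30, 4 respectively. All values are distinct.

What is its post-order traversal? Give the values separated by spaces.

The first element of pre-order is the root; it splits in-order into left and right subtrees.
Root 4: left subtree has 8 nodes {9, 21, 20, 26, 29, 17, 38, 30}, right has 0 { }.
  Root 38: left subtree has 6 nodes {9, 21, 20, 26, 29, 17}, right has 1 {30}.
    Root 20: left subtree has 2 nodes {9, 21}, right has 3 {26, 29, 17}.
      Root 9: left subtree has 0 nodes { }, right has 1 {21}.
      Root 17: left subtree has 2 nodes {26, 29}, right has 0 { }.
        Root 26: left subtree has 0 nodes { }, right has 1 {29}.

21 9 29 26 17 20 30 38 4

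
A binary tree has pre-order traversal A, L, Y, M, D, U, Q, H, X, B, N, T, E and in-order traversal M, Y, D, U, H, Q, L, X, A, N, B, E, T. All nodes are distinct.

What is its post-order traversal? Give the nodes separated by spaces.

The first element of pre-order is the root; it splits in-order into left and right subtrees.
Root A: left subtree has 8 nodes {M, Y, D, U, H, Q, L, X}, right has 4 {N, B, E, T}.
  Root L: left subtree has 6 nodes {M, Y, D, U, H, Q}, right has 1 {X}.
    Root Y: left subtree has 1 node {M}, right has 4 {D, U, H, Q}.
      Root D: left subtree has 0 nodes { }, right has 3 {U, H, Q}.
        Root U: left subtree has 0 nodes { }, right has 2 {H, Q}.
          Root Q: left subtree has 1 node {H}, right has 0 { }.
  Root B: left subtree has 1 node {N}, right has 2 {E, T}.
    Root T: left subtree has 1 node {E}, right has 0 { }.

M H Q U D Y X L N E T B A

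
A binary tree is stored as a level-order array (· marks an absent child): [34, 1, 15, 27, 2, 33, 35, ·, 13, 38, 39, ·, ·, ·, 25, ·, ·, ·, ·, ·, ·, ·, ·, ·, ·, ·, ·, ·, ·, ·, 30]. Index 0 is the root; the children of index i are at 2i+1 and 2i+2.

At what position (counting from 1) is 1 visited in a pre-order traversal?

Pre-order visits the node, then its left subtree, then its right subtree.
Visit 34.
At 34: go left to 1.
  Visit 1.
  At 1: go left to 27.
    Visit 27.
    At 27: no left child.
    At 27: go right to 13.
      13 is a leaf — visit 13.
  At 1: go right to 2.
    Visit 2.
    At 2: go left to 38.
      38 is a leaf — visit 38.
    At 2: go right to 39.
      39 is a leaf — visit 39.
At 34: go right to 15.
  Visit 15.
  At 15: go left to 33.
    33 is a leaf — visit 33.
  At 15: go right to 35.
    Visit 35.
    At 35: no left child.
    At 35: go right to 25.
      Visit 25.
      At 25: no left child.
      At 25: go right to 30.
        30 is a leaf — visit 30.
Full pre-order sequence: 34, 1, 27, 13, 2, 38, 39, 15, 33, 35, 25, 30.

2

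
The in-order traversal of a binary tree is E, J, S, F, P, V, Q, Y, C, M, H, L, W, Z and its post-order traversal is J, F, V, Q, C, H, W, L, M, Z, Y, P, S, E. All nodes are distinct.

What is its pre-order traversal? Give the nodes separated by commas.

E, S, J, P, F, Y, Q, V, Z, M, C, L, H, W

The last element of post-order is the root; it splits in-order into left and right subtrees.
Root E: left subtree has 0 nodes { }, right has 13 {J, S, F, P, V, Q, Y, C, M, H, L, W, Z}.
  Root S: left subtree has 1 node {J}, right has 11 {F, P, V, Q, Y, C, M, H, L, W, Z}.
    Root P: left subtree has 1 node {F}, right has 9 {V, Q, Y, C, M, H, L, W, Z}.
      Root Y: left subtree has 2 nodes {V, Q}, right has 6 {C, M, H, L, W, Z}.
        Root Q: left subtree has 1 node {V}, right has 0 { }.
        Root Z: left subtree has 5 nodes {C, M, H, L, W}, right has 0 { }.
          Root M: left subtree has 1 node {C}, right has 3 {H, L, W}.
            Root L: left subtree has 1 node {H}, right has 1 {W}.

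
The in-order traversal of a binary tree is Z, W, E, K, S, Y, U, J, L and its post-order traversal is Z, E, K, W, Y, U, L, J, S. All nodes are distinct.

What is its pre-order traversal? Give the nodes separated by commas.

The last element of post-order is the root; it splits in-order into left and right subtrees.
Root S: left subtree has 4 nodes {Z, W, E, K}, right has 4 {Y, U, J, L}.
  Root W: left subtree has 1 node {Z}, right has 2 {E, K}.
    Root K: left subtree has 1 node {E}, right has 0 { }.
  Root J: left subtree has 2 nodes {Y, U}, right has 1 {L}.
    Root U: left subtree has 1 node {Y}, right has 0 { }.

S, W, Z, K, E, J, U, Y, L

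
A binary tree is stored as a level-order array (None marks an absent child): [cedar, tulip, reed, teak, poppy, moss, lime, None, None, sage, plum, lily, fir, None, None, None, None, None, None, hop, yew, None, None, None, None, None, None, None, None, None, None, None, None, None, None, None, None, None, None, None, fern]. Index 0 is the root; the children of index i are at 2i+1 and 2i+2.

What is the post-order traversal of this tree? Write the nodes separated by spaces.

Post-order visits the left subtree, then the right subtree, then the node.
At cedar: go left to tulip.
  At tulip: go left to teak.
    teak is a leaf — visit teak.
  At tulip: go right to poppy.
    At poppy: go left to sage.
      At sage: go left to hop.
        At hop: no left child.
        At hop: go right to fern.
          fern is a leaf — visit fern.
        Visit hop.
      At sage: go right to yew.
        yew is a leaf — visit yew.
      Visit sage.
    At poppy: go right to plum.
      plum is a leaf — visit plum.
    Visit poppy.
  Visit tulip.
At cedar: go right to reed.
  At reed: go left to moss.
    At moss: go left to lily.
      lily is a leaf — visit lily.
    At moss: go right to fir.
      fir is a leaf — visit fir.
    Visit moss.
  At reed: go right to lime.
    lime is a leaf — visit lime.
  Visit reed.
Visit cedar.

teak fern hop yew sage plum poppy tulip lily fir moss lime reed cedar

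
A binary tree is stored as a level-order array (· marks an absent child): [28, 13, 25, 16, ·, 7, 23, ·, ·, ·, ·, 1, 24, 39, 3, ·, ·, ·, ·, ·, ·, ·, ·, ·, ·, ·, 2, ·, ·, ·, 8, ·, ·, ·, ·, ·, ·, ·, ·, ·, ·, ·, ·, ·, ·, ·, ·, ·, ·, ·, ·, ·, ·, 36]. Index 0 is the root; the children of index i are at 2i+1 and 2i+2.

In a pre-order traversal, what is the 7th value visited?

Pre-order visits the node, then its left subtree, then its right subtree.
Visit 28.
At 28: go left to 13.
  Visit 13.
  At 13: go left to 16.
    16 is a leaf — visit 16.
  At 13: no right child.
At 28: go right to 25.
  Visit 25.
  At 25: go left to 7.
    Visit 7.
    At 7: go left to 1.
      1 is a leaf — visit 1.
    At 7: go right to 24.
      Visit 24.
      At 24: no left child.
      At 24: go right to 2.
        Visit 2.
        At 2: go left to 36.
          36 is a leaf — visit 36.
        At 2: no right child.
  At 25: go right to 23.
    Visit 23.
    At 23: go left to 39.
      39 is a leaf — visit 39.
    At 23: go right to 3.
      Visit 3.
      At 3: no left child.
      At 3: go right to 8.
        8 is a leaf — visit 8.
Full pre-order sequence: 28, 13, 16, 25, 7, 1, 24, 2, 36, 23, 39, 3, 8.

24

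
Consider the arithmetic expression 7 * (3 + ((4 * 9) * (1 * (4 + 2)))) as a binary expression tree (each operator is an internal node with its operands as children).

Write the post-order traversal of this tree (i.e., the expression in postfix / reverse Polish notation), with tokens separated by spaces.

Post-order on an expression tree gives postfix notation: for each operator, emit left operand, right operand, then the operator.

7 3 4 9 * 1 4 2 + * * + *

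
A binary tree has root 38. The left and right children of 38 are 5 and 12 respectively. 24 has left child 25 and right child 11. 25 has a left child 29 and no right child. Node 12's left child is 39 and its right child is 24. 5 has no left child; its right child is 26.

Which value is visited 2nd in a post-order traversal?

5

Post-order visits the left subtree, then the right subtree, then the node.
At 38: go left to 5.
  At 5: no left child.
  At 5: go right to 26.
    26 is a leaf — visit 26.
  Visit 5.
At 38: go right to 12.
  At 12: go left to 39.
    39 is a leaf — visit 39.
  At 12: go right to 24.
    At 24: go left to 25.
      At 25: go left to 29.
        29 is a leaf — visit 29.
      At 25: no right child.
      Visit 25.
    At 24: go right to 11.
      11 is a leaf — visit 11.
    Visit 24.
  Visit 12.
Visit 38.
Full post-order sequence: 26, 5, 39, 29, 25, 11, 24, 12, 38.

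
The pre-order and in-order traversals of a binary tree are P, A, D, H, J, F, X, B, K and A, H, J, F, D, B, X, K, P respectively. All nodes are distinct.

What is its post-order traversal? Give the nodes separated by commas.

F, J, H, B, K, X, D, A, P

The first element of pre-order is the root; it splits in-order into left and right subtrees.
Root P: left subtree has 8 nodes {A, H, J, F, D, B, X, K}, right has 0 { }.
  Root A: left subtree has 0 nodes { }, right has 7 {H, J, F, D, B, X, K}.
    Root D: left subtree has 3 nodes {H, J, F}, right has 3 {B, X, K}.
      Root H: left subtree has 0 nodes { }, right has 2 {J, F}.
        Root J: left subtree has 0 nodes { }, right has 1 {F}.
      Root X: left subtree has 1 node {B}, right has 1 {K}.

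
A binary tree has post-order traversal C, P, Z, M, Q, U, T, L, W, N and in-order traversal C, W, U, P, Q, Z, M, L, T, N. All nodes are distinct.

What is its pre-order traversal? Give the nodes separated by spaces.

The last element of post-order is the root; it splits in-order into left and right subtrees.
Root N: left subtree has 9 nodes {C, W, U, P, Q, Z, M, L, T}, right has 0 { }.
  Root W: left subtree has 1 node {C}, right has 7 {U, P, Q, Z, M, L, T}.
    Root L: left subtree has 5 nodes {U, P, Q, Z, M}, right has 1 {T}.
      Root U: left subtree has 0 nodes { }, right has 4 {P, Q, Z, M}.
        Root Q: left subtree has 1 node {P}, right has 2 {Z, M}.
          Root M: left subtree has 1 node {Z}, right has 0 { }.

N W C L U Q P M Z T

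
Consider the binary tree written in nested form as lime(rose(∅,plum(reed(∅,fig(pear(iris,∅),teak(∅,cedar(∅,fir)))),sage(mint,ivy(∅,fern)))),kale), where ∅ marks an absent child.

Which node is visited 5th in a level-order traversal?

reed

Level-order visits nodes level by level from the root, left to right within each level.
Level 0: lime
Level 1: rose, kale
Level 2: plum
Level 3: reed, sage
Level 4: fig, mint, ivy
Level 5: pear, teak, fern
Level 6: iris, cedar
Level 7: fir
Full level-order sequence: lime, rose, kale, plum, reed, sage, fig, mint, ivy, pear, teak, fern, iris, cedar, fir.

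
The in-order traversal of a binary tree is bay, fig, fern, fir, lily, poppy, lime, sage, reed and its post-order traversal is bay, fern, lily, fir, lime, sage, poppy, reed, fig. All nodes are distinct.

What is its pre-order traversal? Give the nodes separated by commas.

fig, bay, reed, poppy, fir, fern, lily, sage, lime

The last element of post-order is the root; it splits in-order into left and right subtrees.
Root fig: left subtree has 1 node {bay}, right has 7 {fern, fir, lily, poppy, lime, sage, reed}.
  Root reed: left subtree has 6 nodes {fern, fir, lily, poppy, lime, sage}, right has 0 { }.
    Root poppy: left subtree has 3 nodes {fern, fir, lily}, right has 2 {lime, sage}.
      Root fir: left subtree has 1 node {fern}, right has 1 {lily}.
      Root sage: left subtree has 1 node {lime}, right has 0 { }.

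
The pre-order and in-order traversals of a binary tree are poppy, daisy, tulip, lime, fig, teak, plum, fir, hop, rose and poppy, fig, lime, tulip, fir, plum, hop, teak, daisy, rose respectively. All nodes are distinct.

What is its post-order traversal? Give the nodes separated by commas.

fig, lime, fir, hop, plum, teak, tulip, rose, daisy, poppy

The first element of pre-order is the root; it splits in-order into left and right subtrees.
Root poppy: left subtree has 0 nodes { }, right has 9 {fig, lime, tulip, fir, plum, hop, teak, daisy, rose}.
  Root daisy: left subtree has 7 nodes {fig, lime, tulip, fir, plum, hop, teak}, right has 1 {rose}.
    Root tulip: left subtree has 2 nodes {fig, lime}, right has 4 {fir, plum, hop, teak}.
      Root lime: left subtree has 1 node {fig}, right has 0 { }.
      Root teak: left subtree has 3 nodes {fir, plum, hop}, right has 0 { }.
        Root plum: left subtree has 1 node {fir}, right has 1 {hop}.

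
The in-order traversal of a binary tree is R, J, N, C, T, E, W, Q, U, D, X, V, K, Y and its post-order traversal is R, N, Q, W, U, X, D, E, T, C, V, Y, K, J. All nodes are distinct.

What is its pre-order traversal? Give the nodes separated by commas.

The last element of post-order is the root; it splits in-order into left and right subtrees.
Root J: left subtree has 1 node {R}, right has 12 {N, C, T, E, W, Q, U, D, X, V, K, Y}.
  Root K: left subtree has 10 nodes {N, C, T, E, W, Q, U, D, X, V}, right has 1 {Y}.
    Root V: left subtree has 9 nodes {N, C, T, E, W, Q, U, D, X}, right has 0 { }.
      Root C: left subtree has 1 node {N}, right has 7 {T, E, W, Q, U, D, X}.
        Root T: left subtree has 0 nodes { }, right has 6 {E, W, Q, U, D, X}.
          Root E: left subtree has 0 nodes { }, right has 5 {W, Q, U, D, X}.
            Root D: left subtree has 3 nodes {W, Q, U}, right has 1 {X}.
              Root U: left subtree has 2 nodes {W, Q}, right has 0 { }.
                Root W: left subtree has 0 nodes { }, right has 1 {Q}.

J, R, K, V, C, N, T, E, D, U, W, Q, X, Y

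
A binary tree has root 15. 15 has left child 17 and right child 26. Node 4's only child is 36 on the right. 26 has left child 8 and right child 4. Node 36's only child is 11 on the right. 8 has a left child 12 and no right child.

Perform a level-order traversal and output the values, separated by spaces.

Level-order visits nodes level by level from the root, left to right within each level.
Level 0: 15
Level 1: 17, 26
Level 2: 8, 4
Level 3: 12, 36
Level 4: 11

15 17 26 8 4 12 36 11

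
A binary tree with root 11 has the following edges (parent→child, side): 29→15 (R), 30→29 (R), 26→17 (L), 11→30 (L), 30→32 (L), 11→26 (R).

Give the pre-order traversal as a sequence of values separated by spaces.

Pre-order visits the node, then its left subtree, then its right subtree.
Visit 11.
At 11: go left to 30.
  Visit 30.
  At 30: go left to 32.
    32 is a leaf — visit 32.
  At 30: go right to 29.
    Visit 29.
    At 29: no left child.
    At 29: go right to 15.
      15 is a leaf — visit 15.
At 11: go right to 26.
  Visit 26.
  At 26: go left to 17.
    17 is a leaf — visit 17.
  At 26: no right child.

11 30 32 29 15 26 17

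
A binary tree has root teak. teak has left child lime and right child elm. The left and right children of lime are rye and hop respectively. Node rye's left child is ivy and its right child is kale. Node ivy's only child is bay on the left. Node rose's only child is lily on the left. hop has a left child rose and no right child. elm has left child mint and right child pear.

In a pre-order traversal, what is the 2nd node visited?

lime

Pre-order visits the node, then its left subtree, then its right subtree.
Visit teak.
At teak: go left to lime.
  Visit lime.
  At lime: go left to rye.
    Visit rye.
    At rye: go left to ivy.
      Visit ivy.
      At ivy: go left to bay.
        bay is a leaf — visit bay.
      At ivy: no right child.
    At rye: go right to kale.
      kale is a leaf — visit kale.
  At lime: go right to hop.
    Visit hop.
    At hop: go left to rose.
      Visit rose.
      At rose: go left to lily.
        lily is a leaf — visit lily.
      At rose: no right child.
    At hop: no right child.
At teak: go right to elm.
  Visit elm.
  At elm: go left to mint.
    mint is a leaf — visit mint.
  At elm: go right to pear.
    pear is a leaf — visit pear.
Full pre-order sequence: teak, lime, rye, ivy, bay, kale, hop, rose, lily, elm, mint, pear.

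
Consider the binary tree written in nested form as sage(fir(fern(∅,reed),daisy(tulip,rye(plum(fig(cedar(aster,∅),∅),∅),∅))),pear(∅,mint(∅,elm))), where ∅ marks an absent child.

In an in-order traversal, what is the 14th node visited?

elm

In-order visits the left subtree, then the node, then the right subtree.
At sage: go left to fir.
  At fir: go left to fern.
    At fern: no left child.
    Visit fern.
    At fern: go right to reed.
      reed is a leaf — visit reed.
  Visit fir.
  At fir: go right to daisy.
    At daisy: go left to tulip.
      tulip is a leaf — visit tulip.
    Visit daisy.
    At daisy: go right to rye.
      At rye: go left to plum.
        At plum: go left to fig.
          At fig: go left to cedar.
            At cedar: go left to aster.
              aster is a leaf — visit aster.
            Visit cedar.
            At cedar: no right child.
          Visit fig.
          At fig: no right child.
        Visit plum.
        At plum: no right child.
      Visit rye.
      At rye: no right child.
Visit sage.
At sage: go right to pear.
  At pear: no left child.
  Visit pear.
  At pear: go right to mint.
    At mint: no left child.
    Visit mint.
    At mint: go right to elm.
      elm is a leaf — visit elm.
Full in-order sequence: fern, reed, fir, tulip, daisy, aster, cedar, fig, plum, rye, sage, pear, mint, elm.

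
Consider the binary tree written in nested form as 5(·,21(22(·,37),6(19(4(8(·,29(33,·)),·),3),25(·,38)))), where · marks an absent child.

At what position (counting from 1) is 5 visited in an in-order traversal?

In-order visits the left subtree, then the node, then the right subtree.
At 5: no left child.
Visit 5.
At 5: go right to 21.
  At 21: go left to 22.
    At 22: no left child.
    Visit 22.
    At 22: go right to 37.
      37 is a leaf — visit 37.
  Visit 21.
  At 21: go right to 6.
    At 6: go left to 19.
      At 19: go left to 4.
        At 4: go left to 8.
          At 8: no left child.
          Visit 8.
          At 8: go right to 29.
            At 29: go left to 33.
              33 is a leaf — visit 33.
            Visit 29.
            At 29: no right child.
        Visit 4.
        At 4: no right child.
      Visit 19.
      At 19: go right to 3.
        3 is a leaf — visit 3.
    Visit 6.
    At 6: go right to 25.
      At 25: no left child.
      Visit 25.
      At 25: go right to 38.
        38 is a leaf — visit 38.
Full in-order sequence: 5, 22, 37, 21, 8, 33, 29, 4, 19, 3, 6, 25, 38.

1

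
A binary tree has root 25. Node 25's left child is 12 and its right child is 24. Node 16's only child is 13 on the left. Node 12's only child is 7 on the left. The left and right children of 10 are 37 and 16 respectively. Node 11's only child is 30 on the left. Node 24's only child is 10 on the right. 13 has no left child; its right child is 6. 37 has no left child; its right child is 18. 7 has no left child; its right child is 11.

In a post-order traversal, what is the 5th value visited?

18

Post-order visits the left subtree, then the right subtree, then the node.
At 25: go left to 12.
  At 12: go left to 7.
    At 7: no left child.
    At 7: go right to 11.
      At 11: go left to 30.
        30 is a leaf — visit 30.
      At 11: no right child.
      Visit 11.
    Visit 7.
  At 12: no right child.
  Visit 12.
At 25: go right to 24.
  At 24: no left child.
  At 24: go right to 10.
    At 10: go left to 37.
      At 37: no left child.
      At 37: go right to 18.
        18 is a leaf — visit 18.
      Visit 37.
    At 10: go right to 16.
      At 16: go left to 13.
        At 13: no left child.
        At 13: go right to 6.
          6 is a leaf — visit 6.
        Visit 13.
      At 16: no right child.
      Visit 16.
    Visit 10.
  Visit 24.
Visit 25.
Full post-order sequence: 30, 11, 7, 12, 18, 37, 6, 13, 16, 10, 24, 25.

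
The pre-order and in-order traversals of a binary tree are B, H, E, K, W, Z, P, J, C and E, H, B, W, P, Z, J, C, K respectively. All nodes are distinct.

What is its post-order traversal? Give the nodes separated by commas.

The first element of pre-order is the root; it splits in-order into left and right subtrees.
Root B: left subtree has 2 nodes {E, H}, right has 6 {W, P, Z, J, C, K}.
  Root H: left subtree has 1 node {E}, right has 0 { }.
  Root K: left subtree has 5 nodes {W, P, Z, J, C}, right has 0 { }.
    Root W: left subtree has 0 nodes { }, right has 4 {P, Z, J, C}.
      Root Z: left subtree has 1 node {P}, right has 2 {J, C}.
        Root J: left subtree has 0 nodes { }, right has 1 {C}.

E, H, P, C, J, Z, W, K, B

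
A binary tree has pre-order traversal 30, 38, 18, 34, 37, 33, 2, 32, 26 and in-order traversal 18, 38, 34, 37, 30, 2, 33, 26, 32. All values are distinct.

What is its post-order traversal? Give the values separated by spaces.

18 37 34 38 2 26 32 33 30

The first element of pre-order is the root; it splits in-order into left and right subtrees.
Root 30: left subtree has 4 nodes {18, 38, 34, 37}, right has 4 {2, 33, 26, 32}.
  Root 38: left subtree has 1 node {18}, right has 2 {34, 37}.
    Root 34: left subtree has 0 nodes { }, right has 1 {37}.
  Root 33: left subtree has 1 node {2}, right has 2 {26, 32}.
    Root 32: left subtree has 1 node {26}, right has 0 { }.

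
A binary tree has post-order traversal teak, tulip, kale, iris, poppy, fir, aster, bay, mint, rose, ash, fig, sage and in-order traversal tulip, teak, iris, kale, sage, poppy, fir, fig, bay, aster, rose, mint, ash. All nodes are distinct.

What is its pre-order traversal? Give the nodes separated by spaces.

sage iris tulip teak kale fig fir poppy ash rose bay aster mint

The last element of post-order is the root; it splits in-order into left and right subtrees.
Root sage: left subtree has 4 nodes {tulip, teak, iris, kale}, right has 8 {poppy, fir, fig, bay, aster, rose, mint, ash}.
  Root iris: left subtree has 2 nodes {tulip, teak}, right has 1 {kale}.
    Root tulip: left subtree has 0 nodes { }, right has 1 {teak}.
  Root fig: left subtree has 2 nodes {poppy, fir}, right has 5 {bay, aster, rose, mint, ash}.
    Root fir: left subtree has 1 node {poppy}, right has 0 { }.
    Root ash: left subtree has 4 nodes {bay, aster, rose, mint}, right has 0 { }.
      Root rose: left subtree has 2 nodes {bay, aster}, right has 1 {mint}.
        Root bay: left subtree has 0 nodes { }, right has 1 {aster}.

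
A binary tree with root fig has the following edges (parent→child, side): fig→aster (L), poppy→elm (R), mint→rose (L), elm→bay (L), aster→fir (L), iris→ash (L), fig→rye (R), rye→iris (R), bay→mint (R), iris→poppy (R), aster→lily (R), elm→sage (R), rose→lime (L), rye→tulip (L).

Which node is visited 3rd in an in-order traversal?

lily

In-order visits the left subtree, then the node, then the right subtree.
At fig: go left to aster.
  At aster: go left to fir.
    fir is a leaf — visit fir.
  Visit aster.
  At aster: go right to lily.
    lily is a leaf — visit lily.
Visit fig.
At fig: go right to rye.
  At rye: go left to tulip.
    tulip is a leaf — visit tulip.
  Visit rye.
  At rye: go right to iris.
    At iris: go left to ash.
      ash is a leaf — visit ash.
    Visit iris.
    At iris: go right to poppy.
      At poppy: no left child.
      Visit poppy.
      At poppy: go right to elm.
        At elm: go left to bay.
          At bay: no left child.
          Visit bay.
          At bay: go right to mint.
            At mint: go left to rose.
              At rose: go left to lime.
                lime is a leaf — visit lime.
              Visit rose.
              At rose: no right child.
            Visit mint.
            At mint: no right child.
        Visit elm.
        At elm: go right to sage.
          sage is a leaf — visit sage.
Full in-order sequence: fir, aster, lily, fig, tulip, rye, ash, iris, poppy, bay, lime, rose, mint, elm, sage.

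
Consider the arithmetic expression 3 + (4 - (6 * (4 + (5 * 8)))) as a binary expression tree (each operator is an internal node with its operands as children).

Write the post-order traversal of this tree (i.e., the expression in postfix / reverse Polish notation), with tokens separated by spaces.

3 4 6 4 5 8 * + * - +

Post-order on an expression tree gives postfix notation: for each operator, emit left operand, right operand, then the operator.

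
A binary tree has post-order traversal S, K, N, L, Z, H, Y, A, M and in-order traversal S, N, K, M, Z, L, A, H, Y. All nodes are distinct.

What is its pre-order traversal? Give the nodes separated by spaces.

The last element of post-order is the root; it splits in-order into left and right subtrees.
Root M: left subtree has 3 nodes {S, N, K}, right has 5 {Z, L, A, H, Y}.
  Root N: left subtree has 1 node {S}, right has 1 {K}.
  Root A: left subtree has 2 nodes {Z, L}, right has 2 {H, Y}.
    Root Z: left subtree has 0 nodes { }, right has 1 {L}.
    Root Y: left subtree has 1 node {H}, right has 0 { }.

M N S K A Z L Y H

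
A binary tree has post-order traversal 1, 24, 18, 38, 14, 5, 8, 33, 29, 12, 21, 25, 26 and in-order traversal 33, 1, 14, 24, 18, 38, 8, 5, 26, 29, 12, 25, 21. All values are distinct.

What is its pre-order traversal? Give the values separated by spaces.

The last element of post-order is the root; it splits in-order into left and right subtrees.
Root 26: left subtree has 8 nodes {33, 1, 14, 24, 18, 38, 8, 5}, right has 4 {29, 12, 25, 21}.
  Root 33: left subtree has 0 nodes { }, right has 7 {1, 14, 24, 18, 38, 8, 5}.
    Root 8: left subtree has 5 nodes {1, 14, 24, 18, 38}, right has 1 {5}.
      Root 14: left subtree has 1 node {1}, right has 3 {24, 18, 38}.
        Root 38: left subtree has 2 nodes {24, 18}, right has 0 { }.
          Root 18: left subtree has 1 node {24}, right has 0 { }.
  Root 25: left subtree has 2 nodes {29, 12}, right has 1 {21}.
    Root 12: left subtree has 1 node {29}, right has 0 { }.

26 33 8 14 1 38 18 24 5 25 12 29 21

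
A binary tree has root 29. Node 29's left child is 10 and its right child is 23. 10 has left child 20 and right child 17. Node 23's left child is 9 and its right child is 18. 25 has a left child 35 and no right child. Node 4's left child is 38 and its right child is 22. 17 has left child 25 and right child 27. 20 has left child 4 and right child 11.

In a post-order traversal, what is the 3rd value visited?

4

Post-order visits the left subtree, then the right subtree, then the node.
At 29: go left to 10.
  At 10: go left to 20.
    At 20: go left to 4.
      At 4: go left to 38.
        38 is a leaf — visit 38.
      At 4: go right to 22.
        22 is a leaf — visit 22.
      Visit 4.
    At 20: go right to 11.
      11 is a leaf — visit 11.
    Visit 20.
  At 10: go right to 17.
    At 17: go left to 25.
      At 25: go left to 35.
        35 is a leaf — visit 35.
      At 25: no right child.
      Visit 25.
    At 17: go right to 27.
      27 is a leaf — visit 27.
    Visit 17.
  Visit 10.
At 29: go right to 23.
  At 23: go left to 9.
    9 is a leaf — visit 9.
  At 23: go right to 18.
    18 is a leaf — visit 18.
  Visit 23.
Visit 29.
Full post-order sequence: 38, 22, 4, 11, 20, 35, 25, 27, 17, 10, 9, 18, 23, 29.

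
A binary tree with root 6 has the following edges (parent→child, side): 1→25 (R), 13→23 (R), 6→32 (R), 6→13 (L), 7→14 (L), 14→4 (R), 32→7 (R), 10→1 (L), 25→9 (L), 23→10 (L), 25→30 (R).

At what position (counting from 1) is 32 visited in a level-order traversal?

3

Level-order visits nodes level by level from the root, left to right within each level.
Level 0: 6
Level 1: 13, 32
Level 2: 23, 7
Level 3: 10, 14
Level 4: 1, 4
Level 5: 25
Level 6: 9, 30
Full level-order sequence: 6, 13, 32, 23, 7, 10, 14, 1, 4, 25, 9, 30.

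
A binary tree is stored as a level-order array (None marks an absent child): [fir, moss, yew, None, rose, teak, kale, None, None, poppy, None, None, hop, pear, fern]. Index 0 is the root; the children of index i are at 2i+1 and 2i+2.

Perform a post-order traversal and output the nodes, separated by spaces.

Post-order visits the left subtree, then the right subtree, then the node.
At fir: go left to moss.
  At moss: no left child.
  At moss: go right to rose.
    At rose: go left to poppy.
      poppy is a leaf — visit poppy.
    At rose: no right child.
    Visit rose.
  Visit moss.
At fir: go right to yew.
  At yew: go left to teak.
    At teak: no left child.
    At teak: go right to hop.
      hop is a leaf — visit hop.
    Visit teak.
  At yew: go right to kale.
    At kale: go left to pear.
      pear is a leaf — visit pear.
    At kale: go right to fern.
      fern is a leaf — visit fern.
    Visit kale.
  Visit yew.
Visit fir.

poppy rose moss hop teak pear fern kale yew fir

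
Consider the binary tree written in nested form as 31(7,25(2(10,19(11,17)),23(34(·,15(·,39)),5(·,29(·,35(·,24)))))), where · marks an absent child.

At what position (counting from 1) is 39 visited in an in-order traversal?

11

In-order visits the left subtree, then the node, then the right subtree.
At 31: go left to 7.
  7 is a leaf — visit 7.
Visit 31.
At 31: go right to 25.
  At 25: go left to 2.
    At 2: go left to 10.
      10 is a leaf — visit 10.
    Visit 2.
    At 2: go right to 19.
      At 19: go left to 11.
        11 is a leaf — visit 11.
      Visit 19.
      At 19: go right to 17.
        17 is a leaf — visit 17.
  Visit 25.
  At 25: go right to 23.
    At 23: go left to 34.
      At 34: no left child.
      Visit 34.
      At 34: go right to 15.
        At 15: no left child.
        Visit 15.
        At 15: go right to 39.
          39 is a leaf — visit 39.
    Visit 23.
    At 23: go right to 5.
      At 5: no left child.
      Visit 5.
      At 5: go right to 29.
        At 29: no left child.
        Visit 29.
        At 29: go right to 35.
          At 35: no left child.
          Visit 35.
          At 35: go right to 24.
            24 is a leaf — visit 24.
Full in-order sequence: 7, 31, 10, 2, 11, 19, 17, 25, 34, 15, 39, 23, 5, 29, 35, 24.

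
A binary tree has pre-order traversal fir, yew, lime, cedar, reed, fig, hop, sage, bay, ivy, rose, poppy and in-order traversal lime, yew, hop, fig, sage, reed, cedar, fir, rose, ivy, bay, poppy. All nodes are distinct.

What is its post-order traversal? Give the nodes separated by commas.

The first element of pre-order is the root; it splits in-order into left and right subtrees.
Root fir: left subtree has 7 nodes {lime, yew, hop, fig, sage, reed, cedar}, right has 4 {rose, ivy, bay, poppy}.
  Root yew: left subtree has 1 node {lime}, right has 5 {hop, fig, sage, reed, cedar}.
    Root cedar: left subtree has 4 nodes {hop, fig, sage, reed}, right has 0 { }.
      Root reed: left subtree has 3 nodes {hop, fig, sage}, right has 0 { }.
        Root fig: left subtree has 1 node {hop}, right has 1 {sage}.
  Root bay: left subtree has 2 nodes {rose, ivy}, right has 1 {poppy}.
    Root ivy: left subtree has 1 node {rose}, right has 0 { }.

lime, hop, sage, fig, reed, cedar, yew, rose, ivy, poppy, bay, fir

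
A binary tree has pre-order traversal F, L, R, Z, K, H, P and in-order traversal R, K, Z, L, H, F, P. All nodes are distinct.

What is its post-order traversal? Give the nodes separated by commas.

K, Z, R, H, L, P, F

The first element of pre-order is the root; it splits in-order into left and right subtrees.
Root F: left subtree has 5 nodes {R, K, Z, L, H}, right has 1 {P}.
  Root L: left subtree has 3 nodes {R, K, Z}, right has 1 {H}.
    Root R: left subtree has 0 nodes { }, right has 2 {K, Z}.
      Root Z: left subtree has 1 node {K}, right has 0 { }.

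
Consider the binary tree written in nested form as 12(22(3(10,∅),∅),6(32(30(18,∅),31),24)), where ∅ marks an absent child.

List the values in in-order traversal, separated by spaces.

In-order visits the left subtree, then the node, then the right subtree.
At 12: go left to 22.
  At 22: go left to 3.
    At 3: go left to 10.
      10 is a leaf — visit 10.
    Visit 3.
    At 3: no right child.
  Visit 22.
  At 22: no right child.
Visit 12.
At 12: go right to 6.
  At 6: go left to 32.
    At 32: go left to 30.
      At 30: go left to 18.
        18 is a leaf — visit 18.
      Visit 30.
      At 30: no right child.
    Visit 32.
    At 32: go right to 31.
      31 is a leaf — visit 31.
  Visit 6.
  At 6: go right to 24.
    24 is a leaf — visit 24.

10 3 22 12 18 30 32 31 6 24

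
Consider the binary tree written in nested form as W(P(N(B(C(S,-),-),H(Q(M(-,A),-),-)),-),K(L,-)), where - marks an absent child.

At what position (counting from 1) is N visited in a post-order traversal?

Post-order visits the left subtree, then the right subtree, then the node.
At W: go left to P.
  At P: go left to N.
    At N: go left to B.
      At B: go left to C.
        At C: go left to S.
          S is a leaf — visit S.
        At C: no right child.
        Visit C.
      At B: no right child.
      Visit B.
    At N: go right to H.
      At H: go left to Q.
        At Q: go left to M.
          At M: no left child.
          At M: go right to A.
            A is a leaf — visit A.
          Visit M.
        At Q: no right child.
        Visit Q.
      At H: no right child.
      Visit H.
    Visit N.
  At P: no right child.
  Visit P.
At W: go right to K.
  At K: go left to L.
    L is a leaf — visit L.
  At K: no right child.
  Visit K.
Visit W.
Full post-order sequence: S, C, B, A, M, Q, H, N, P, L, K, W.

8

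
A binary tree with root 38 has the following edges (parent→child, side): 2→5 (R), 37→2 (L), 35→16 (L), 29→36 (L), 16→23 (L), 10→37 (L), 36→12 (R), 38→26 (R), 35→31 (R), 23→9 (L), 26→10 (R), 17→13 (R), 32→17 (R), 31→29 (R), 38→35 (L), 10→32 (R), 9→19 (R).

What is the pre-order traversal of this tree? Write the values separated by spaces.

38 35 16 23 9 19 31 29 36 12 26 10 37 2 5 32 17 13

Pre-order visits the node, then its left subtree, then its right subtree.
Visit 38.
At 38: go left to 35.
  Visit 35.
  At 35: go left to 16.
    Visit 16.
    At 16: go left to 23.
      Visit 23.
      At 23: go left to 9.
        Visit 9.
        At 9: no left child.
        At 9: go right to 19.
          19 is a leaf — visit 19.
      At 23: no right child.
    At 16: no right child.
  At 35: go right to 31.
    Visit 31.
    At 31: no left child.
    At 31: go right to 29.
      Visit 29.
      At 29: go left to 36.
        Visit 36.
        At 36: no left child.
        At 36: go right to 12.
          12 is a leaf — visit 12.
      At 29: no right child.
At 38: go right to 26.
  Visit 26.
  At 26: no left child.
  At 26: go right to 10.
    Visit 10.
    At 10: go left to 37.
      Visit 37.
      At 37: go left to 2.
        Visit 2.
        At 2: no left child.
        At 2: go right to 5.
          5 is a leaf — visit 5.
      At 37: no right child.
    At 10: go right to 32.
      Visit 32.
      At 32: no left child.
      At 32: go right to 17.
        Visit 17.
        At 17: no left child.
        At 17: go right to 13.
          13 is a leaf — visit 13.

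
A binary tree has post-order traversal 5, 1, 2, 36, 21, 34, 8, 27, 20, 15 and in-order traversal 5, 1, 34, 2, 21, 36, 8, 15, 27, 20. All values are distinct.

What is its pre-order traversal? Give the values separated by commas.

The last element of post-order is the root; it splits in-order into left and right subtrees.
Root 15: left subtree has 7 nodes {5, 1, 34, 2, 21, 36, 8}, right has 2 {27, 20}.
  Root 8: left subtree has 6 nodes {5, 1, 34, 2, 21, 36}, right has 0 { }.
    Root 34: left subtree has 2 nodes {5, 1}, right has 3 {2, 21, 36}.
      Root 1: left subtree has 1 node {5}, right has 0 { }.
      Root 21: left subtree has 1 node {2}, right has 1 {36}.
  Root 20: left subtree has 1 node {27}, right has 0 { }.

15, 8, 34, 1, 5, 21, 2, 36, 20, 27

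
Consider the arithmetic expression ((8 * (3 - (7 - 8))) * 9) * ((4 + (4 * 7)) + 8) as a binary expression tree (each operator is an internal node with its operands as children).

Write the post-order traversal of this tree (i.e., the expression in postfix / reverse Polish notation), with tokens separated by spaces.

8 3 7 8 - - * 9 * 4 4 7 * + 8 + *

Post-order on an expression tree gives postfix notation: for each operator, emit left operand, right operand, then the operator.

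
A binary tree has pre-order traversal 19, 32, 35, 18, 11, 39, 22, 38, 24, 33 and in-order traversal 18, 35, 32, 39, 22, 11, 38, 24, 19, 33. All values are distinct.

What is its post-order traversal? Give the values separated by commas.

18, 35, 22, 39, 24, 38, 11, 32, 33, 19

The first element of pre-order is the root; it splits in-order into left and right subtrees.
Root 19: left subtree has 8 nodes {18, 35, 32, 39, 22, 11, 38, 24}, right has 1 {33}.
  Root 32: left subtree has 2 nodes {18, 35}, right has 5 {39, 22, 11, 38, 24}.
    Root 35: left subtree has 1 node {18}, right has 0 { }.
    Root 11: left subtree has 2 nodes {39, 22}, right has 2 {38, 24}.
      Root 39: left subtree has 0 nodes { }, right has 1 {22}.
      Root 38: left subtree has 0 nodes { }, right has 1 {24}.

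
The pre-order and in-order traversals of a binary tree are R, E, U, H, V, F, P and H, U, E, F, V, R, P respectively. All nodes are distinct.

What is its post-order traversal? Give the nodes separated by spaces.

The first element of pre-order is the root; it splits in-order into left and right subtrees.
Root R: left subtree has 5 nodes {H, U, E, F, V}, right has 1 {P}.
  Root E: left subtree has 2 nodes {H, U}, right has 2 {F, V}.
    Root U: left subtree has 1 node {H}, right has 0 { }.
    Root V: left subtree has 1 node {F}, right has 0 { }.

H U F V E P R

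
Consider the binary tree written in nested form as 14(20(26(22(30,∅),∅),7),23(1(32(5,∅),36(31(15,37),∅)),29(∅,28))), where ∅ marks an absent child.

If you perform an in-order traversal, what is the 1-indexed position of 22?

In-order visits the left subtree, then the node, then the right subtree.
At 14: go left to 20.
  At 20: go left to 26.
    At 26: go left to 22.
      At 22: go left to 30.
        30 is a leaf — visit 30.
      Visit 22.
      At 22: no right child.
    Visit 26.
    At 26: no right child.
  Visit 20.
  At 20: go right to 7.
    7 is a leaf — visit 7.
Visit 14.
At 14: go right to 23.
  At 23: go left to 1.
    At 1: go left to 32.
      At 32: go left to 5.
        5 is a leaf — visit 5.
      Visit 32.
      At 32: no right child.
    Visit 1.
    At 1: go right to 36.
      At 36: go left to 31.
        At 31: go left to 15.
          15 is a leaf — visit 15.
        Visit 31.
        At 31: go right to 37.
          37 is a leaf — visit 37.
      Visit 36.
      At 36: no right child.
  Visit 23.
  At 23: go right to 29.
    At 29: no left child.
    Visit 29.
    At 29: go right to 28.
      28 is a leaf — visit 28.
Full in-order sequence: 30, 22, 26, 20, 7, 14, 5, 32, 1, 15, 31, 37, 36, 23, 29, 28.

2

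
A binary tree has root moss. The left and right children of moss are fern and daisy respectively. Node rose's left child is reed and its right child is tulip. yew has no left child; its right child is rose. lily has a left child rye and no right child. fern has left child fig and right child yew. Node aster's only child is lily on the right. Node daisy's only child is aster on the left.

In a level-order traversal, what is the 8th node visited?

Level-order visits nodes level by level from the root, left to right within each level.
Level 0: moss
Level 1: fern, daisy
Level 2: fig, yew, aster
Level 3: rose, lily
Level 4: reed, tulip, rye
Full level-order sequence: moss, fern, daisy, fig, yew, aster, rose, lily, reed, tulip, rye.

lily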